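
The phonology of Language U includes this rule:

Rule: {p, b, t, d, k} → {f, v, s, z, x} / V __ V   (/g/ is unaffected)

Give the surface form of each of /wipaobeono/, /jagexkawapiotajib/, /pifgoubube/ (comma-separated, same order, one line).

wifaoveono, jagexkawafiosajib, pifgouvuve

/wipaobeono/: /p/ is a stop between vowels /i/ and /a/, so it spirantizes to the fricative [f]. /b/ is a stop between vowels /o/ and /e/, so it spirantizes to the fricative [v]. → [wifaoveono].
/jagexkawapiotajib/: /p/ is a stop between vowels /a/ and /i/, so it spirantizes to the fricative [f]. /t/ is a stop between vowels /o/ and /a/, so it spirantizes to the fricative [s]. → [jagexkawafiosajib].
/pifgoubube/: /b/ is a stop between vowels /u/ and /u/, so it spirantizes to the fricative [v]. /b/ is a stop between vowels /u/ and /e/, so it spirantizes to the fricative [v]. → [pifgouvuve].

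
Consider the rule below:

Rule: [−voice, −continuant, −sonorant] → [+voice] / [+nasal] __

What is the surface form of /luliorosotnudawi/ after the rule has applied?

No segment of /luliorosotnudawi/ meets the structural description of the rule, so the form surfaces unchanged.

luliorosotnudawi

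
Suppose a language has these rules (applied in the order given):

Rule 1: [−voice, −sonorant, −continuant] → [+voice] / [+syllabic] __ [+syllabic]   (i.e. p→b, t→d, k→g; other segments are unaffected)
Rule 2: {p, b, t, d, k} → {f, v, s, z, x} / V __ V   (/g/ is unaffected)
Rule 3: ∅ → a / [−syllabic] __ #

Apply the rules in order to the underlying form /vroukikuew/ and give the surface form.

vrougiguewa

Rule 1 (intervocalic voicing): /k/ is a voiceless stop between vowels /u/ and /i/, so it voices to [g]. /k/ is a voiceless stop between vowels /i/ and /u/, so it voices to [g]. /vroukikuew/ → vrougiguew.
Rule 2 (intervocalic spirantization): no segment meets the environment; /vrougiguew/ is unchanged.
Rule 3 (final a-epenthesis): the form ends in the consonant /w/, so [a] is inserted word-finally. /vrougiguew/ → vrougiguewa.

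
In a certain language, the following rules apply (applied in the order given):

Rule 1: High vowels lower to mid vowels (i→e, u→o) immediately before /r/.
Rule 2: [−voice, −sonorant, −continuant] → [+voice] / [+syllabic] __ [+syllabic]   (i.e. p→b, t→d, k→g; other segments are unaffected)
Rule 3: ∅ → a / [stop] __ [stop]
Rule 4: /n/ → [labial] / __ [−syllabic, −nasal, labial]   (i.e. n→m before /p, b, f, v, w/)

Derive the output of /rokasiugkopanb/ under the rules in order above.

rogasiugakobamb

Rule 1 (pre-rhotic lowering): no segment meets the environment; /rokasiugkopanb/ is unchanged.
Rule 2 (intervocalic voicing): /k/ is a voiceless stop between vowels /o/ and /a/, so it voices to [g]. /p/ is a voiceless stop between vowels /o/ and /a/, so it voices to [b]. /rokasiugkopanb/ → rogasiugkobanb.
Rule 3 (stop-cluster a-epenthesis): /g/ and /k/ form a stop–stop cluster, so [a] is inserted between them. /rogasiugkobanb/ → rogasiugakobanb.
Rule 4 (nasal place assimilation): /n/ precedes the labial consonant /b/, so it assimilates in place to [m]. /rogasiugakobanb/ → rogasiugakobamb.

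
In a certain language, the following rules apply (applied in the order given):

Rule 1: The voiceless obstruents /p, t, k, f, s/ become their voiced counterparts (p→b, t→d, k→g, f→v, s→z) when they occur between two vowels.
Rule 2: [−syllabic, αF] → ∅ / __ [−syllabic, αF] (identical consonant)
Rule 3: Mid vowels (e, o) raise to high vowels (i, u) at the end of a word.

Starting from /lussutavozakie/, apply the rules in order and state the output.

lusudavozagii

Rule 1 (intervocalic voicing): /t/ is a voiceless obstruent between vowels /u/ and /a/, so it voices to [d]. /k/ is a voiceless obstruent between vowels /a/ and /i/, so it voices to [g]. /lussutavozakie/ → lussudavozagie.
Rule 2 (degemination): /ss/ is a geminate; the first /s/ deletes. /lussudavozagie/ → lusudavozagie.
Rule 3 (final vowel raising): /e/ is a mid vowel in word-final position, so it raises to [i]. /lusudavozagie/ → lusudavozagii.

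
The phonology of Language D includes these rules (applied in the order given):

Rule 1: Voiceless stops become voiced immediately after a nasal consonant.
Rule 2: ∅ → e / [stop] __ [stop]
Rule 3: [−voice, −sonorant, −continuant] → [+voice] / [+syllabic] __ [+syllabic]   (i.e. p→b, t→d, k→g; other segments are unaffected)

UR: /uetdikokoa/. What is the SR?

uededigogoa

Rule 1 (post-nasal voicing): no segment meets the environment; /uetdikokoa/ is unchanged.
Rule 2 (stop-cluster e-epenthesis): /t/ and /d/ form a stop–stop cluster, so [e] is inserted between them. /uetdikokoa/ → uetedikokoa.
Rule 3 (intervocalic voicing): /t/ is a voiceless stop between vowels /e/ and /e/, so it voices to [d]. /k/ is a voiceless stop between vowels /i/ and /o/, so it voices to [g]. /k/ is a voiceless stop between vowels /o/ and /o/, so it voices to [g]. /uetedikokoa/ → uededigogoa.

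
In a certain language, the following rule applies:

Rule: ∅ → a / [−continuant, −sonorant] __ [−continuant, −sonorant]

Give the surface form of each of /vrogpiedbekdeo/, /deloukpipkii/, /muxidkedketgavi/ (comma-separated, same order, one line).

vrogapiedabekadeo, deloukapipakii, muxidakedaketagavi

/vrogpiedbekdeo/: /g/ and /p/ form a stop–stop cluster, so [a] is inserted between them. /d/ and /b/ form a stop–stop cluster, so [a] is inserted between them. /k/ and /d/ form a stop–stop cluster, so [a] is inserted between them. → [vrogapiedabekadeo].
/deloukpipkii/: /k/ and /p/ form a stop–stop cluster, so [a] is inserted between them. /p/ and /k/ form a stop–stop cluster, so [a] is inserted between them. → [deloukapipakii].
/muxidkedketgavi/: /d/ and /k/ form a stop–stop cluster, so [a] is inserted between them. /d/ and /k/ form a stop–stop cluster, so [a] is inserted between them. /t/ and /g/ form a stop–stop cluster, so [a] is inserted between them. → [muxidakedaketagavi].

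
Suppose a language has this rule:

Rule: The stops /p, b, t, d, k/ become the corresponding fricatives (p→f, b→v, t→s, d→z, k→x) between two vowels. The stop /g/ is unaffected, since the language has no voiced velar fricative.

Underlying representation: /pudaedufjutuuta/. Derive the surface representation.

puzaezufjusuusa

/d/ is a stop between vowels /u/ and /a/, so it spirantizes to the fricative [z].
/d/ is a stop between vowels /e/ and /u/, so it spirantizes to the fricative [z].
/t/ is a stop between vowels /u/ and /u/, so it spirantizes to the fricative [s].
/t/ is a stop between vowels /u/ and /a/, so it spirantizes to the fricative [s].
The other instance of /p/ does not occur in the required environment and remains unchanged.
Surface form: [puzaezufjusuusa].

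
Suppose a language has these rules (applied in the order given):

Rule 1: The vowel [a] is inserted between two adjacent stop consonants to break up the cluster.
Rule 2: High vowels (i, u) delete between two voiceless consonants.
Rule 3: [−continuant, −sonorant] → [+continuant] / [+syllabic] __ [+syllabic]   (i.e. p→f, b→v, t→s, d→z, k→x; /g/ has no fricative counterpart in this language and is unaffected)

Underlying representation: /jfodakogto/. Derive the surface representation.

Rule 1 (stop-cluster a-epenthesis): /g/ and /t/ form a stop–stop cluster, so [a] is inserted between them. /jfodakogto/ → jfodakogato.
Rule 2 (high vowel syncope): no segment meets the environment; /jfodakogato/ is unchanged.
Rule 3 (intervocalic spirantization): /d/ is a stop between vowels /o/ and /a/, so it spirantizes to the fricative [z]. /k/ is a stop between vowels /a/ and /o/, so it spirantizes to the fricative [x]. /t/ is a stop between vowels /a/ and /o/, so it spirantizes to the fricative [s]. /jfodakogato/ → jfozaxogaso.

jfozaxogaso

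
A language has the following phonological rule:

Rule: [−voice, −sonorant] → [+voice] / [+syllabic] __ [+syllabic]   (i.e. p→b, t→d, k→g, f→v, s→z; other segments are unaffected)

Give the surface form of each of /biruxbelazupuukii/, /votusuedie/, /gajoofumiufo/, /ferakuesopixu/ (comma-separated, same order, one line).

biruxbelazubuugii, voduzuedie, gajoovumiuvo, feraguezobixu

/biruxbelazupuukii/: /p/ is a voiceless obstruent between vowels /u/ and /u/, so it voices to [b]. /k/ is a voiceless obstruent between vowels /u/ and /i/, so it voices to [g]. → [biruxbelazubuugii].
/votusuedie/: /t/ is a voiceless obstruent between vowels /o/ and /u/, so it voices to [d]. /s/ is a voiceless obstruent between vowels /u/ and /u/, so it voices to [z]. → [voduzuedie].
/gajoofumiufo/: /f/ is a voiceless obstruent between vowels /o/ and /u/, so it voices to [v]. /f/ is a voiceless obstruent between vowels /u/ and /o/, so it voices to [v]. → [gajoovumiuvo].
/ferakuesopixu/: /k/ is a voiceless obstruent between vowels /a/ and /u/, so it voices to [g]. /s/ is a voiceless obstruent between vowels /e/ and /o/, so it voices to [z]. /p/ is a voiceless obstruent between vowels /o/ and /i/, so it voices to [b]. → [feraguezobixu].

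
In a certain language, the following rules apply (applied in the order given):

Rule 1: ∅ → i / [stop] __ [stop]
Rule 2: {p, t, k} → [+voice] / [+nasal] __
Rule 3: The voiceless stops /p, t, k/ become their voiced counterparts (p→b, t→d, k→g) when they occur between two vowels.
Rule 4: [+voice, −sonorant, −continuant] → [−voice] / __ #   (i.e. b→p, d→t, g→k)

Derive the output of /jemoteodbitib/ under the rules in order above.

Rule 1 (stop-cluster i-epenthesis): /d/ and /b/ form a stop–stop cluster, so [i] is inserted between them. /jemoteodbitib/ → jemoteodibitib.
Rule 2 (post-nasal voicing): no segment meets the environment; /jemoteodibitib/ is unchanged.
Rule 3 (intervocalic voicing): /t/ is a voiceless stop between vowels /o/ and /e/, so it voices to [d]. /t/ is a voiceless stop between vowels /i/ and /i/, so it voices to [d]. /jemoteodibitib/ → jemodeodibidib.
Rule 4 (final devoicing): /b/ is a voiced stop in word-final position, so it devoices to [p]. /jemodeodibidib/ → jemodeodibidip.

jemodeodibidip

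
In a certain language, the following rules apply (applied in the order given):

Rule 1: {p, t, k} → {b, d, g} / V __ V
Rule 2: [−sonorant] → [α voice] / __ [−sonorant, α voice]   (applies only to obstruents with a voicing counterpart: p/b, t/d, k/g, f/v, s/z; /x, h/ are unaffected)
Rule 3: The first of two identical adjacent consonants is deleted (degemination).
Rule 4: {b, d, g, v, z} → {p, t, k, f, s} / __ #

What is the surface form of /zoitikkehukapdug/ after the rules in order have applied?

zoidikehugabduk

Rule 1 (intervocalic voicing): /t/ is a voiceless stop between vowels /i/ and /i/, so it voices to [d]. /k/ is a voiceless stop between vowels /u/ and /a/, so it voices to [g]. /zoitikkehukapdug/ → zoidikkehugapdug.
Rule 2 (regressive voicing assimilation): /p/ precedes the voiced obstruent /d/, so it voices to [b] by assimilation. /zoidikkehugapdug/ → zoidikkehugabdug.
Rule 3 (degemination): /kk/ is a geminate; the first /k/ deletes. /zoidikkehugabdug/ → zoidikehugabdug.
Rule 4 (final devoicing): /g/ is a voiced obstruent in word-final position, so it devoices to [k]. /zoidikehugabdug/ → zoidikehugabduk.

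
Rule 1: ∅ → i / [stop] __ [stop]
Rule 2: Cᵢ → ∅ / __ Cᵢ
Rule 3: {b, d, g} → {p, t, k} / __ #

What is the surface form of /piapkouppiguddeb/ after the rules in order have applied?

Rule 1 (stop-cluster i-epenthesis): /p/ and /k/ form a stop–stop cluster, so [i] is inserted between them. /p/ and /p/ form a stop–stop cluster, so [i] is inserted between them. /d/ and /d/ form a stop–stop cluster, so [i] is inserted between them. /piapkouppiguddeb/ → piapikoupipigudideb.
Rule 2 (degemination): no segment meets the environment; /piapikoupipigudideb/ is unchanged.
Rule 3 (final devoicing): /b/ is a voiced stop in word-final position, so it devoices to [p]. /piapikoupipigudideb/ → piapikoupipigudidep.

piapikoupipigudidep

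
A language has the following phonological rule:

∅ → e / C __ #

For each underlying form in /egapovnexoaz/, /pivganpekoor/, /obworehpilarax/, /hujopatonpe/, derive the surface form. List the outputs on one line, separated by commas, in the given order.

egapovnexoaze, pivganpekoore, obworehpilaraxe, hujopatonpe

/egapovnexoaz/: the form ends in the consonant /z/, so [e] is inserted word-finally. → [egapovnexoaze].
/pivganpekoor/: the form ends in the consonant /r/, so [e] is inserted word-finally. → [pivganpekoore].
/obworehpilarax/: the form ends in the consonant /x/, so [e] is inserted word-finally. → [obworehpilaraxe].
/hujopatonpe/: the rule's environment is not met; surfaces unchanged as [hujopatonpe].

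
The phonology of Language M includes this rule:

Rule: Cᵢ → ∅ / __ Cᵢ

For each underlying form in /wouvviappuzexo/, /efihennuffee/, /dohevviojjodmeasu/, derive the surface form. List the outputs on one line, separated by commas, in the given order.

/wouvviappuzexo/: /vv/ is a geminate; the first /v/ deletes. /pp/ is a geminate; the first /p/ deletes. → [wouviapuzexo].
/efihennuffee/: /nn/ is a geminate; the first /n/ deletes. /ff/ is a geminate; the first /f/ deletes. → [efihenufee].
/dohevviojjodmeasu/: /vv/ is a geminate; the first /v/ deletes. /jj/ is a geminate; the first /j/ deletes. → [doheviojodmeasu].

wouviapuzexo, efihenufee, doheviojodmeasu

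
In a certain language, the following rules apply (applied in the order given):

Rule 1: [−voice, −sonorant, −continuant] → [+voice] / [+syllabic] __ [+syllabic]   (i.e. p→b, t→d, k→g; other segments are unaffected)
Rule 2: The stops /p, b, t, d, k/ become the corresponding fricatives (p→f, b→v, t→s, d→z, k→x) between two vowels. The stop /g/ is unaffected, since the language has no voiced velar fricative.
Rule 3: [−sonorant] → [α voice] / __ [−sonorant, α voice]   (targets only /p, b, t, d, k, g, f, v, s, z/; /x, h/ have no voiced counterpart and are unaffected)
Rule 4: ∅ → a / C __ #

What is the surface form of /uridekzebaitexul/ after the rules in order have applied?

Rule 1 (intervocalic voicing): /t/ is a voiceless stop between vowels /i/ and /e/, so it voices to [d]. /uridekzebaitexul/ → uridekzebaidexul.
Rule 2 (intervocalic spirantization): /d/ is a stop between vowels /i/ and /e/, so it spirantizes to the fricative [z]. /b/ is a stop between vowels /e/ and /a/, so it spirantizes to the fricative [v]. /d/ is a stop between vowels /i/ and /e/, so it spirantizes to the fricative [z]. /uridekzebaidexul/ → urizekzevaizexul.
Rule 3 (regressive voicing assimilation): /k/ precedes the voiced obstruent /z/, so it voices to [g] by assimilation. /urizekzevaizexul/ → urizegzevaizexul.
Rule 4 (final a-epenthesis): the form ends in the consonant /l/, so [a] is inserted word-finally. /urizegzevaizexul/ → urizegzevaizexula.

urizegzevaizexula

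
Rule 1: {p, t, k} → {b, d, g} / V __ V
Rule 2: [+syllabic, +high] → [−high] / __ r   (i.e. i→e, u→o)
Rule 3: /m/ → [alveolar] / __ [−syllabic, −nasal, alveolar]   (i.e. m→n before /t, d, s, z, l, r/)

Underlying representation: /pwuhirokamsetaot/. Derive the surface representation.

Rule 1 (intervocalic voicing): /k/ is a voiceless stop between vowels /o/ and /a/, so it voices to [g]. /t/ is a voiceless stop between vowels /e/ and /a/, so it voices to [d]. /pwuhirokamsetaot/ → pwuhirogamsedaot.
Rule 2 (pre-rhotic lowering): /i/ is a high vowel immediately before /r/, so it lowers to [e]. /pwuhirogamsedaot/ → pwuherogamsedaot.
Rule 3 (nasal place assimilation): /m/ precedes the alveolar consonant /s/, so it assimilates in place to [n]. /pwuherogamsedaot/ → pwuherogansedaot.

pwuherogansedaot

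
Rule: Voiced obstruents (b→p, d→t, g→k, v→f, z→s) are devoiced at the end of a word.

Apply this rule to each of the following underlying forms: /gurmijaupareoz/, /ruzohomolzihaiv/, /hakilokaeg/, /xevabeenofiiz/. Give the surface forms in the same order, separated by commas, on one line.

gurmijaupareos, ruzohomolzihaif, hakilokaek, xevabeenofiis

/gurmijaupareoz/: /z/ is a voiced obstruent in word-final position, so it devoices to [s]. → [gurmijaupareos].
/ruzohomolzihaiv/: /v/ is a voiced obstruent in word-final position, so it devoices to [f]. → [ruzohomolzihaif].
/hakilokaeg/: /g/ is a voiced obstruent in word-final position, so it devoices to [k]. → [hakilokaek].
/xevabeenofiiz/: /z/ is a voiced obstruent in word-final position, so it devoices to [s]. → [xevabeenofiis].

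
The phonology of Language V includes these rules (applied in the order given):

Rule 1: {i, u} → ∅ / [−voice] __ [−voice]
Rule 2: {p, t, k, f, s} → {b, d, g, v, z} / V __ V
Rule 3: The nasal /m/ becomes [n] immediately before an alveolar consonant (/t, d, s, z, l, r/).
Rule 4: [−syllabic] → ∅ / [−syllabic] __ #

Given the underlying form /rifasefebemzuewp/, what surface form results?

Rule 1 (high vowel syncope): no segment meets the environment; /rifasefebemzuewp/ is unchanged.
Rule 2 (intervocalic voicing): /f/ is a voiceless obstruent between vowels /i/ and /a/, so it voices to [v]. /s/ is a voiceless obstruent between vowels /a/ and /e/, so it voices to [z]. /f/ is a voiceless obstruent between vowels /e/ and /e/, so it voices to [v]. /rifasefebemzuewp/ → rivazevebemzuewp.
Rule 3 (nasal place assimilation): /m/ precedes the alveolar consonant /z/, so it assimilates in place to [n]. /rivazevebemzuewp/ → rivazevebenzuewp.
Rule 4 (final cluster simplification): /p/ is the second consonant of a word-final cluster /wp/, so it deletes. /rivazevebenzuewp/ → rivazevebenzuew.

rivazevebenzuew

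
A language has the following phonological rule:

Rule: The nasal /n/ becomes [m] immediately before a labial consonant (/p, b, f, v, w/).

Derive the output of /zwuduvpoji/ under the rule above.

No segment of /zwuduvpoji/ meets the structural description of the rule, so the form surfaces unchanged.

zwuduvpoji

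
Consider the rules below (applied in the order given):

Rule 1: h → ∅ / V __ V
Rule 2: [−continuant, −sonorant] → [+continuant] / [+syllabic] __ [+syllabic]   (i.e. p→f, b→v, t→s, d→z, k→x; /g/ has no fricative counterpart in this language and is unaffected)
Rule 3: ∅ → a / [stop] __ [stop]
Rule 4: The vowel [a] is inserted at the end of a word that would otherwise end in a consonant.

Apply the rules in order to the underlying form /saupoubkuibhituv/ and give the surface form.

saufoubakuibhisuva

Rule 1 (intervocalic h-deletion): no segment meets the environment; /saupoubkuibhituv/ is unchanged.
Rule 2 (intervocalic spirantization): /p/ is a stop between vowels /u/ and /o/, so it spirantizes to the fricative [f]. /t/ is a stop between vowels /i/ and /u/, so it spirantizes to the fricative [s]. /saupoubkuibhituv/ → saufoubkuibhisuv.
Rule 3 (stop-cluster a-epenthesis): /b/ and /k/ form a stop–stop cluster, so [a] is inserted between them. /saufoubkuibhisuv/ → saufoubakuibhisuv.
Rule 4 (final a-epenthesis): the form ends in the consonant /v/, so [a] is inserted word-finally. /saufoubakuibhisuv/ → saufoubakuibhisuva.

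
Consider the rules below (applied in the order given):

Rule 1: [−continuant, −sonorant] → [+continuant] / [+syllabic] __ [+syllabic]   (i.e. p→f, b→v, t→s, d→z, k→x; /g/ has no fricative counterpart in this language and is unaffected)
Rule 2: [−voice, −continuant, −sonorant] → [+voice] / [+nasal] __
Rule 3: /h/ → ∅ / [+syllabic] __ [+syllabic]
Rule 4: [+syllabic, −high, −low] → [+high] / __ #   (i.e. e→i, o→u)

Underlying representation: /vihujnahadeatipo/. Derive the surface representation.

viujnaazeasifu

Rule 1 (intervocalic spirantization): /d/ is a stop between vowels /a/ and /e/, so it spirantizes to the fricative [z]. /t/ is a stop between vowels /a/ and /i/, so it spirantizes to the fricative [s]. /p/ is a stop between vowels /i/ and /o/, so it spirantizes to the fricative [f]. /vihujnahadeatipo/ → vihujnahazeasifo.
Rule 2 (post-nasal voicing): no segment meets the environment; /vihujnahazeasifo/ is unchanged.
Rule 3 (intervocalic h-deletion): /h/ occurs between vowels /i/ and /u/, so it deletes. /h/ occurs between vowels /a/ and /a/, so it deletes. /vihujnahazeasifo/ → viujnaazeasifo.
Rule 4 (final vowel raising): /o/ is a mid vowel in word-final position, so it raises to [u]. /viujnaazeasifo/ → viujnaazeasifu.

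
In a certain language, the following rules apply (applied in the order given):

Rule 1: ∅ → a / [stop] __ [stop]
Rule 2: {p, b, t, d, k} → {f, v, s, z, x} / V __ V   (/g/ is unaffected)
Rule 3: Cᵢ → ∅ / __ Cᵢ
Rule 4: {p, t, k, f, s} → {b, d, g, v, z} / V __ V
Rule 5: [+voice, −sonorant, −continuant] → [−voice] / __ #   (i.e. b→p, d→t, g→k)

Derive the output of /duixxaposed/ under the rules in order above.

Rule 1 (stop-cluster a-epenthesis): no segment meets the environment; /duixxaposed/ is unchanged.
Rule 2 (intervocalic spirantization): /p/ is a stop between vowels /a/ and /o/, so it spirantizes to the fricative [f]. /duixxaposed/ → duixxafosed.
Rule 3 (degemination): /xx/ is a geminate; the first /x/ deletes. /duixxafosed/ → duixafosed.
Rule 4 (intervocalic voicing): /f/ is a voiceless obstruent between vowels /a/ and /o/, so it voices to [v]. /s/ is a voiceless obstruent between vowels /o/ and /e/, so it voices to [z]. /duixafosed/ → duixavozed.
Rule 5 (final devoicing): /d/ is a voiced stop in word-final position, so it devoices to [t]. /duixavozed/ → duixavozet.

duixavozet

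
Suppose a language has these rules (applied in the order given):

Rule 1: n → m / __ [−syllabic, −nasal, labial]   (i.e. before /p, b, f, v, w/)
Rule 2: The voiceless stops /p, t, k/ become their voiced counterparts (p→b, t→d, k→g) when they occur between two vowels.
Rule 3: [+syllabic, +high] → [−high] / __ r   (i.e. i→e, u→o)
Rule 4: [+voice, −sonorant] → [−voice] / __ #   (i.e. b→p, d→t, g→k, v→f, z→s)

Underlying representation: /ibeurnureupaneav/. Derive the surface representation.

ibeornoreubaneaf

Rule 1 (nasal place assimilation): no segment meets the environment; /ibeurnureupaneav/ is unchanged.
Rule 2 (intervocalic voicing): /p/ is a voiceless stop between vowels /u/ and /a/, so it voices to [b]. /ibeurnureupaneav/ → ibeurnureubaneav.
Rule 3 (pre-rhotic lowering): /u/ is a high vowel immediately before /r/, so it lowers to [o]. /u/ is a high vowel immediately before /r/, so it lowers to [o]. /ibeurnureubaneav/ → ibeornoreubaneav.
Rule 4 (final devoicing): /v/ is a voiced obstruent in word-final position, so it devoices to [f]. /ibeornoreubaneav/ → ibeornoreubaneaf.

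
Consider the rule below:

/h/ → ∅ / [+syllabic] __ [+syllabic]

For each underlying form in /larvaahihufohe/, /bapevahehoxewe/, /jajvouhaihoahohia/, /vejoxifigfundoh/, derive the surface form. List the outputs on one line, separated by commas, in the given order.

larvaaiufoe, bapevaeoxewe, jajvouaioaoia, vejoxifigfundoh

/larvaahihufohe/: /h/ occurs between vowels /a/ and /i/, so it deletes. /h/ occurs between vowels /i/ and /u/, so it deletes. /h/ occurs between vowels /o/ and /e/, so it deletes. → [larvaaiufoe].
/bapevahehoxewe/: /h/ occurs between vowels /a/ and /e/, so it deletes. /h/ occurs between vowels /e/ and /o/, so it deletes. → [bapevaeoxewe].
/jajvouhaihoahohia/: /h/ occurs between vowels /u/ and /a/, so it deletes. /h/ occurs between vowels /i/ and /o/, so it deletes. /h/ occurs between vowels /a/ and /o/, so it deletes. /h/ occurs between vowels /o/ and /i/, so it deletes. → [jajvouaioaoia].
/vejoxifigfundoh/: the rule's environment is not met; surfaces unchanged as [vejoxifigfundoh].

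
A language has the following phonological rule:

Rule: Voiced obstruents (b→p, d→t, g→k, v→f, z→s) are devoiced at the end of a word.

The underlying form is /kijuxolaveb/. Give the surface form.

/b/ is a voiced obstruent in word-final position, so it devoices to [p].
Surface form: [kijuxolavep].

kijuxolavep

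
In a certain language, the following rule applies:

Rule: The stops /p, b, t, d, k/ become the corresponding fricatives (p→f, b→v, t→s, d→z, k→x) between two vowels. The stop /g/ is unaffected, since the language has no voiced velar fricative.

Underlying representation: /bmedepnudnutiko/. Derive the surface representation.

bmezepnudnusixo

Scanning /bmedepnudnutiko/: /b/ at position 1 is not in the conditioning environment; /d/ is a stop between vowels /e/ and /e/, so it spirantizes to the fricative [z]; /p/ at position 6 is not in the conditioning environment; /d/ at position 9 is not in the conditioning environment; /t/ is a stop between vowels /u/ and /i/, so it spirantizes to the fricative [s]; /k/ is a stop between vowels /i/ and /o/, so it spirantizes to the fricative [x].
Result: [bmezepnudnusixo].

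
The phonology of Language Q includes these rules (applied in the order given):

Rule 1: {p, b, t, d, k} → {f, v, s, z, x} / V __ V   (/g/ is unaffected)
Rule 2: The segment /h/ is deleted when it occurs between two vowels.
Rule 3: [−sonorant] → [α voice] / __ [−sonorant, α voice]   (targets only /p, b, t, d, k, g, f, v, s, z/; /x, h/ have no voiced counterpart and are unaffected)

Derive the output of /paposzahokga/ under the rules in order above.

Rule 1 (intervocalic spirantization): /p/ is a stop between vowels /a/ and /o/, so it spirantizes to the fricative [f]. /paposzahokga/ → pafoszahokga.
Rule 2 (intervocalic h-deletion): /h/ occurs between vowels /a/ and /o/, so it deletes. /pafoszahokga/ → pafoszaokga.
Rule 3 (regressive voicing assimilation): /s/ precedes the voiced obstruent /z/, so it voices to [z] by assimilation. /k/ precedes the voiced obstruent /g/, so it voices to [g] by assimilation. /pafoszaokga/ → pafozzaogga.

pafozzaogga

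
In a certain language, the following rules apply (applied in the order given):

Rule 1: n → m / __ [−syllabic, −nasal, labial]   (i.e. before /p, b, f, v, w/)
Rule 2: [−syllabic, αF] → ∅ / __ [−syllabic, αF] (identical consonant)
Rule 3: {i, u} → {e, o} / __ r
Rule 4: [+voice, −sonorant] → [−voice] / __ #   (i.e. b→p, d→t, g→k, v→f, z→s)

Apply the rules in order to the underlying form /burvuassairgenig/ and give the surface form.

Rule 1 (nasal place assimilation): no segment meets the environment; /burvuassairgenig/ is unchanged.
Rule 2 (degemination): /ss/ is a geminate; the first /s/ deletes. /burvuassairgenig/ → burvuasairgenig.
Rule 3 (pre-rhotic lowering): /u/ is a high vowel immediately before /r/, so it lowers to [o]. /i/ is a high vowel immediately before /r/, so it lowers to [e]. /burvuasairgenig/ → borvuasaergenig.
Rule 4 (final devoicing): /g/ is a voiced obstruent in word-final position, so it devoices to [k]. /borvuasaergenig/ → borvuasaergenik.

borvuasaergenik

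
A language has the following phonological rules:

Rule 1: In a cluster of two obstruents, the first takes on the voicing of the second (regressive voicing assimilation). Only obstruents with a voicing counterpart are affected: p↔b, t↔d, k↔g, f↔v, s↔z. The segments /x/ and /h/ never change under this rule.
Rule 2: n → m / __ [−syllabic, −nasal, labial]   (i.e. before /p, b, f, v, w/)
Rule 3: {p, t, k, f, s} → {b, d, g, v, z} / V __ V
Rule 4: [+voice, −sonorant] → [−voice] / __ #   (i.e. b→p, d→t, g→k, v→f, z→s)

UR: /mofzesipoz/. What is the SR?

movzezibos

Rule 1 (regressive voicing assimilation): /f/ precedes the voiced obstruent /z/, so it voices to [v] by assimilation. /mofzesipoz/ → movzesipoz.
Rule 2 (nasal place assimilation): no segment meets the environment; /movzesipoz/ is unchanged.
Rule 3 (intervocalic voicing): /s/ is a voiceless obstruent between vowels /e/ and /i/, so it voices to [z]. /p/ is a voiceless obstruent between vowels /i/ and /o/, so it voices to [b]. /movzesipoz/ → movzeziboz.
Rule 4 (final devoicing): /z/ is a voiced obstruent in word-final position, so it devoices to [s]. /movzeziboz/ → movzezibos.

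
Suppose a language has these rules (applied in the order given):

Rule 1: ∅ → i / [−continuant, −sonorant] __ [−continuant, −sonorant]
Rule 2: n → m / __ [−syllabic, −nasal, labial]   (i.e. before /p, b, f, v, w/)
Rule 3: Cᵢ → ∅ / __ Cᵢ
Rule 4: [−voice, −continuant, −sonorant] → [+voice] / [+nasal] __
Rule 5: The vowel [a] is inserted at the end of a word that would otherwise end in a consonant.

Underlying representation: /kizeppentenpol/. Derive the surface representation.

kizepipendembola

Rule 1 (stop-cluster i-epenthesis): /p/ and /p/ form a stop–stop cluster, so [i] is inserted between them. /kizeppentenpol/ → kizepipentenpol.
Rule 2 (nasal place assimilation): /n/ precedes the labial consonant /p/, so it assimilates in place to [m]. /kizepipentenpol/ → kizepipentempol.
Rule 3 (degemination): no segment meets the environment; /kizepipentempol/ is unchanged.
Rule 4 (post-nasal voicing): /t/ is a voiceless stop immediately after the nasal /n/, so it voices to [d]. /p/ is a voiceless stop immediately after the nasal /m/, so it voices to [b]. /kizepipentempol/ → kizepipendembol.
Rule 5 (final a-epenthesis): the form ends in the consonant /l/, so [a] is inserted word-finally. /kizepipendembol/ → kizepipendembola.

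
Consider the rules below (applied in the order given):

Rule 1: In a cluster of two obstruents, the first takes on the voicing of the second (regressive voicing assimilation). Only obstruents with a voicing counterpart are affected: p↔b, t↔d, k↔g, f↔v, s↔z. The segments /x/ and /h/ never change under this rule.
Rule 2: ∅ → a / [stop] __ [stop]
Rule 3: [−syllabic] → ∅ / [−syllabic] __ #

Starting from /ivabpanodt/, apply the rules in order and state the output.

Rule 1 (regressive voicing assimilation): /b/ precedes the voiceless obstruent /p/, so it devoices to [p] by assimilation. /d/ precedes the voiceless obstruent /t/, so it devoices to [t] by assimilation. /ivabpanodt/ → ivappanott.
Rule 2 (stop-cluster a-epenthesis): /p/ and /p/ form a stop–stop cluster, so [a] is inserted between them. /t/ and /t/ form a stop–stop cluster, so [a] is inserted between them. /ivappanott/ → ivapapanotat.
Rule 3 (final cluster simplification): no segment meets the environment; /ivapapanotat/ is unchanged.

ivapapanotat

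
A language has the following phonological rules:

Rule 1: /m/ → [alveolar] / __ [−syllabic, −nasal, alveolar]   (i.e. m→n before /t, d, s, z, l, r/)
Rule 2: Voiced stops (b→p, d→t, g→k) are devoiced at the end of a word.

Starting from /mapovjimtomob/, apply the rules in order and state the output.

mapovjintomop

Rule 1 (nasal place assimilation): /m/ precedes the alveolar consonant /t/, so it assimilates in place to [n]. /mapovjimtomob/ → mapovjintomob.
Rule 2 (final devoicing): /b/ is a voiced stop in word-final position, so it devoices to [p]. /mapovjintomob/ → mapovjintomop.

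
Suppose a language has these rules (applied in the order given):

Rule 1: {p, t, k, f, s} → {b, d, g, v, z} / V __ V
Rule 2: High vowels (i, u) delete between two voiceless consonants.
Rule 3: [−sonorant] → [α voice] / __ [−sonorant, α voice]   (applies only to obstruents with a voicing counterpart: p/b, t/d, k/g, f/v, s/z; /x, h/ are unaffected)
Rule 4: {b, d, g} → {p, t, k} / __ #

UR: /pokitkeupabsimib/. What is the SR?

Rule 1 (intervocalic voicing): /k/ is a voiceless obstruent between vowels /o/ and /i/, so it voices to [g]. /p/ is a voiceless obstruent between vowels /u/ and /a/, so it voices to [b]. /pokitkeupabsimib/ → pogitkeubabsimib.
Rule 2 (high vowel syncope): no segment meets the environment; /pogitkeubabsimib/ is unchanged.
Rule 3 (regressive voicing assimilation): /b/ precedes the voiceless obstruent /s/, so it devoices to [p] by assimilation. /pogitkeubabsimib/ → pogitkeubapsimib.
Rule 4 (final devoicing): /b/ is a voiced stop in word-final position, so it devoices to [p]. /pogitkeubapsimib/ → pogitkeubapsimip.

pogitkeubapsimip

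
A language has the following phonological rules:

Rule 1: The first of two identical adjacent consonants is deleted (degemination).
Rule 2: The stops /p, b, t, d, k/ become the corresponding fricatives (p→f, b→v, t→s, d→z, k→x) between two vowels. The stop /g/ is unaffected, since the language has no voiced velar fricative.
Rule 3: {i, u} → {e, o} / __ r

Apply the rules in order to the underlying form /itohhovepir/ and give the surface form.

Rule 1 (degemination): /hh/ is a geminate; the first /h/ deletes. /itohhovepir/ → itohovepir.
Rule 2 (intervocalic spirantization): /t/ is a stop between vowels /i/ and /o/, so it spirantizes to the fricative [s]. /p/ is a stop between vowels /e/ and /i/, so it spirantizes to the fricative [f]. /itohovepir/ → isohovefir.
Rule 3 (pre-rhotic lowering): /i/ is a high vowel immediately before /r/, so it lowers to [e]. /isohovefir/ → isohovefer.

isohovefer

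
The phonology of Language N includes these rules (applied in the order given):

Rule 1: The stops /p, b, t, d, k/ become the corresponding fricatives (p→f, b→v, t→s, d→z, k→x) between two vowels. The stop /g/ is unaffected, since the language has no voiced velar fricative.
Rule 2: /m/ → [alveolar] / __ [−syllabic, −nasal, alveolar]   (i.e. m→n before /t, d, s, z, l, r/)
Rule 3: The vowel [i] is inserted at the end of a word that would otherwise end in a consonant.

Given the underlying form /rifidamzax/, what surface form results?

rifizanzaxi

Rule 1 (intervocalic spirantization): /d/ is a stop between vowels /i/ and /a/, so it spirantizes to the fricative [z]. /rifidamzax/ → rifizamzax.
Rule 2 (nasal place assimilation): /m/ precedes the alveolar consonant /z/, so it assimilates in place to [n]. /rifizamzax/ → rifizanzax.
Rule 3 (final i-epenthesis): the form ends in the consonant /x/, so [i] is inserted word-finally. /rifizanzax/ → rifizanzaxi.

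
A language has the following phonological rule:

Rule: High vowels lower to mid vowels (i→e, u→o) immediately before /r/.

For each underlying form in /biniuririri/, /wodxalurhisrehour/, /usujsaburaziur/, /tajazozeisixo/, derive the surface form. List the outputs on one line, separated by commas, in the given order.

biniorereri, wodxalorhisrehoor, usujsaborazior, tajazozeisixo

/biniuririri/: /u/ is a high vowel immediately before /r/, so it lowers to [o]. /i/ is a high vowel immediately before /r/, so it lowers to [e]. /i/ is a high vowel immediately before /r/, so it lowers to [e]. → [biniorereri].
/wodxalurhisrehour/: /u/ is a high vowel immediately before /r/, so it lowers to [o]. /u/ is a high vowel immediately before /r/, so it lowers to [o]. → [wodxalorhisrehoor].
/usujsaburaziur/: /u/ is a high vowel immediately before /r/, so it lowers to [o]. /u/ is a high vowel immediately before /r/, so it lowers to [o]. → [usujsaborazior].
/tajazozeisixo/: the rule's environment is not met; surfaces unchanged as [tajazozeisixo].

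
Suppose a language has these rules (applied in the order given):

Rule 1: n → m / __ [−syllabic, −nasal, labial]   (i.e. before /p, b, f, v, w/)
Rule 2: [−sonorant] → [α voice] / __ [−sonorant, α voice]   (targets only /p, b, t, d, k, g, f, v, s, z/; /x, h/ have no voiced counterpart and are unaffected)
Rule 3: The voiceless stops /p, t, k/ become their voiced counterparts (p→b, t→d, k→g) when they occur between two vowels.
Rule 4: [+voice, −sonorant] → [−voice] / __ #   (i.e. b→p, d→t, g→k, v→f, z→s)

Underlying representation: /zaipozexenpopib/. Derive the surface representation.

Rule 1 (nasal place assimilation): /n/ precedes the labial consonant /p/, so it assimilates in place to [m]. /zaipozexenpopib/ → zaipozexempopib.
Rule 2 (regressive voicing assimilation): no segment meets the environment; /zaipozexempopib/ is unchanged.
Rule 3 (intervocalic voicing): /p/ is a voiceless stop between vowels /i/ and /o/, so it voices to [b]. /p/ is a voiceless stop between vowels /o/ and /i/, so it voices to [b]. /zaipozexempopib/ → zaibozexempobib.
Rule 4 (final devoicing): /b/ is a voiced obstruent in word-final position, so it devoices to [p]. /zaibozexempobib/ → zaibozexempobip.

zaibozexempobip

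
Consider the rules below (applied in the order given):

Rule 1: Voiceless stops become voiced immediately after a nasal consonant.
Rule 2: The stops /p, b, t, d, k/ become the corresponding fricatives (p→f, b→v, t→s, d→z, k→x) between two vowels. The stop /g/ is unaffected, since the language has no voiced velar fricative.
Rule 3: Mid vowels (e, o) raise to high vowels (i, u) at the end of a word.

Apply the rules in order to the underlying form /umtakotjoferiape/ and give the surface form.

umdaxotjoferiafi

Rule 1 (post-nasal voicing): /t/ is a voiceless stop immediately after the nasal /m/, so it voices to [d]. /umtakotjoferiape/ → umdakotjoferiape.
Rule 2 (intervocalic spirantization): /k/ is a stop between vowels /a/ and /o/, so it spirantizes to the fricative [x]. /p/ is a stop between vowels /a/ and /e/, so it spirantizes to the fricative [f]. /umdakotjoferiape/ → umdaxotjoferiafe.
Rule 3 (final vowel raising): /e/ is a mid vowel in word-final position, so it raises to [i]. /umdaxotjoferiafe/ → umdaxotjoferiafi.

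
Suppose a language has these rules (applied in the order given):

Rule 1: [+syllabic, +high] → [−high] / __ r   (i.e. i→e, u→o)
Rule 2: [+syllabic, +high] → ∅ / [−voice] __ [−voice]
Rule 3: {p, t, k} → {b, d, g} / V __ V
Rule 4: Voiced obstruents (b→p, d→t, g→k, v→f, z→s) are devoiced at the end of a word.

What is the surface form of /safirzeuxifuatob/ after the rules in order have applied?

saferzeuxfuadop

Rule 1 (pre-rhotic lowering): /i/ is a high vowel immediately before /r/, so it lowers to [e]. /safirzeuxifuatob/ → saferzeuxifuatob.
Rule 2 (high vowel syncope): /i/ is a high vowel flanked by voiceless consonants /x/ and /f/, so it deletes. /saferzeuxifuatob/ → saferzeuxfuatob.
Rule 3 (intervocalic voicing): /t/ is a voiceless stop between vowels /a/ and /o/, so it voices to [d]. /saferzeuxfuatob/ → saferzeuxfuadob.
Rule 4 (final devoicing): /b/ is a voiced obstruent in word-final position, so it devoices to [p]. /saferzeuxfuadob/ → saferzeuxfuadop.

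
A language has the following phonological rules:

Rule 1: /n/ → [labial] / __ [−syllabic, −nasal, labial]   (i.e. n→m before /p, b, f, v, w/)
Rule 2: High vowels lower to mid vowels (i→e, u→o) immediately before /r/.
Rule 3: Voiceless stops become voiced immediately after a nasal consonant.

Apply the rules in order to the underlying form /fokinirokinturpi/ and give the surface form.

fokinerokindorpi

Rule 1 (nasal place assimilation): no segment meets the environment; /fokinirokinturpi/ is unchanged.
Rule 2 (pre-rhotic lowering): /i/ is a high vowel immediately before /r/, so it lowers to [e]. /u/ is a high vowel immediately before /r/, so it lowers to [o]. /fokinirokinturpi/ → fokinerokintorpi.
Rule 3 (post-nasal voicing): /t/ is a voiceless stop immediately after the nasal /n/, so it voices to [d]. /fokinerokintorpi/ → fokinerokindorpi.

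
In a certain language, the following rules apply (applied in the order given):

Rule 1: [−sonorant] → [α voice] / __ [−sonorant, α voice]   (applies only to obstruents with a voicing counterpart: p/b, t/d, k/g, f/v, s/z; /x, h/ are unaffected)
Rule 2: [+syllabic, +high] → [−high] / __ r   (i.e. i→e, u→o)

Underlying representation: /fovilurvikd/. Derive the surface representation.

Rule 1 (regressive voicing assimilation): /k/ precedes the voiced obstruent /d/, so it voices to [g] by assimilation. /fovilurvikd/ → fovilurvigd.
Rule 2 (pre-rhotic lowering): /u/ is a high vowel immediately before /r/, so it lowers to [o]. /fovilurvigd/ → fovilorvigd.

fovilorvigd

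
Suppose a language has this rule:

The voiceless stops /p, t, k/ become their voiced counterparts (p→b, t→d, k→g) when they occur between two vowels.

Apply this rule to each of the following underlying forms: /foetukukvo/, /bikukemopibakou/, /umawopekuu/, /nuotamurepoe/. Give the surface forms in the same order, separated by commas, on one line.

foedugukvo, bigugemobibagou, umawobeguu, nuodamureboe

/foetukukvo/: /t/ is a voiceless stop between vowels /e/ and /u/, so it voices to [d]. /k/ is a voiceless stop between vowels /u/ and /u/, so it voices to [g]. → [foedugukvo].
/bikukemopibakou/: /k/ is a voiceless stop between vowels /i/ and /u/, so it voices to [g]. /k/ is a voiceless stop between vowels /u/ and /e/, so it voices to [g]. /p/ is a voiceless stop between vowels /o/ and /i/, so it voices to [b]. /k/ is a voiceless stop between vowels /a/ and /o/, so it voices to [g]. → [bigugemobibagou].
/umawopekuu/: /p/ is a voiceless stop between vowels /o/ and /e/, so it voices to [b]. /k/ is a voiceless stop between vowels /e/ and /u/, so it voices to [g]. → [umawobeguu].
/nuotamurepoe/: /t/ is a voiceless stop between vowels /o/ and /a/, so it voices to [d]. /p/ is a voiceless stop between vowels /e/ and /o/, so it voices to [b]. → [nuodamureboe].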